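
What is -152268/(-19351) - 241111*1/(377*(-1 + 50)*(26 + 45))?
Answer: 15003567791/1952341741 ≈ 7.6849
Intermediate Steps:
-152268/(-19351) - 241111*1/(377*(-1 + 50)*(26 + 45)) = -152268*(-1/19351) - 241111/((71*49)*377) = 152268/19351 - 241111/(3479*377) = 152268/19351 - 241111/1311583 = 152268/19351 - 241111*1/1311583 = 152268/19351 - 18547/100891 = 15003567791/1952341741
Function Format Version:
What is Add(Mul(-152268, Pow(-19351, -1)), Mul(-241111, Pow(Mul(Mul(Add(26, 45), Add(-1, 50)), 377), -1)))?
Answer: Rational(15003567791, 1952341741) ≈ 7.6849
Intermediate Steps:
Add(Mul(-152268, Pow(-19351, -1)), Mul(-241111, Pow(Mul(Mul(Add(26, 45), Add(-1, 50)), 377), -1))) = Add(Mul(-152268, Rational(-1, 19351)), Mul(-241111, Pow(Mul(Mul(71, 49), 377), -1))) = Add(Rational(152268, 19351), Mul(-241111, Pow(Mul(3479, 377), -1))) = Add(Rational(152268, 19351), Mul(-241111, Pow(1311583, -1))) = Add(Rational(152268, 19351), Mul(-241111, Rational(1, 1311583))) = Add(Rational(152268, 19351), Rational(-18547, 100891)) = Rational(15003567791, 1952341741)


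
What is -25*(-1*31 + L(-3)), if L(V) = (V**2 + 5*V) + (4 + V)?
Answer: 900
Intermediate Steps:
L(V) = 4 + V**2 + 6*V
-25*(-1*31 + L(-3)) = -25*(-1*31 + (4 + (-3)**2 + 6*(-3))) = -25*(-31 + (4 + 9 - 18)) = -25*(-31 - 5) = -25*(-36) = 900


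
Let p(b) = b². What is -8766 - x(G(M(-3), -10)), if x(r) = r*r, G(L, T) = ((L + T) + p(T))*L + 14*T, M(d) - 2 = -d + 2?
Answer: -299287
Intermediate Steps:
M(d) = 4 - d (M(d) = 2 + (-d + 2) = 2 + (2 - d) = 4 - d)
G(L, T) = 14*T + L*(L + T + T²) (G(L, T) = ((L + T) + T²)*L + 14*T = (L + T + T²)*L + 14*T = L*(L + T + T²) + 14*T = 14*T + L*(L + T + T²))
x(r) = r²
-8766 - x(G(M(-3), -10)) = -8766 - ((4 - 1*(-3))² + 14*(-10) + (4 - 1*(-3))*(-10) + (4 - 1*(-3))*(-10)²)² = -8766 - ((4 + 3)² - 140 + (4 + 3)*(-10) + (4 + 3)*100)² = -8766 - (7² - 140 + 7*(-10) + 7*100)² = -8766 - (49 - 140 - 70 + 700)² = -8766 - 1*539² = -8766 - 1*290521 = -8766 - 290521 = -299287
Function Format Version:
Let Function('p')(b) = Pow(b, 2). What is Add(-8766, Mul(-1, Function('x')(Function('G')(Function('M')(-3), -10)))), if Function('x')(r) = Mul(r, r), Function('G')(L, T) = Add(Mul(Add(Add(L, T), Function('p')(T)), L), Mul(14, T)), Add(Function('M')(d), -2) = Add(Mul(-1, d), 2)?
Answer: -299287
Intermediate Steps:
Function('M')(d) = Add(4, Mul(-1, d)) (Function('M')(d) = Add(2, Add(Mul(-1, d), 2)) = Add(2, Add(2, Mul(-1, d))) = Add(4, Mul(-1, d)))
Function('G')(L, T) = Add(Mul(14, T), Mul(L, Add(L, T, Pow(T, 2)))) (Function('G')(L, T) = Add(Mul(Add(Add(L, T), Pow(T, 2)), L), Mul(14, T)) = Add(Mul(Add(L, T, Pow(T, 2)), L), Mul(14, T)) = Add(Mul(L, Add(L, T, Pow(T, 2))), Mul(14, T)) = Add(Mul(14, T), Mul(L, Add(L, T, Pow(T, 2)))))
Function('x')(r) = Pow(r, 2)
Add(-8766, Mul(-1, Function('x')(Function('G')(Function('M')(-3), -10)))) = Add(-8766, Mul(-1, Pow(Add(Pow(Add(4, Mul(-1, -3)), 2), Mul(14, -10), Mul(Add(4, Mul(-1, -3)), -10), Mul(Add(4, Mul(-1, -3)), Pow(-10, 2))), 2))) = Add(-8766, Mul(-1, Pow(Add(Pow(Add(4, 3), 2), -140, Mul(Add(4, 3), -10), Mul(Add(4, 3), 100)), 2))) = Add(-8766, Mul(-1, Pow(Add(Pow(7, 2), -140, Mul(7, -10), Mul(7, 100)), 2))) = Add(-8766, Mul(-1, Pow(Add(49, -140, -70, 700), 2))) = Add(-8766, Mul(-1, Pow(539, 2))) = Add(-8766, Mul(-1, 290521)) = Add(-8766, -290521) = -299287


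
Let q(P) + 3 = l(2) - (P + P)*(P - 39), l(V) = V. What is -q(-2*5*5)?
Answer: 8901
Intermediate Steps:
q(P) = -1 - 2*P*(-39 + P) (q(P) = -3 + (2 - (P + P)*(P - 39)) = -3 + (2 - 2*P*(-39 + P)) = -1 - 2*P*(-39 + P))
-q(-2*5*5) = -(-1 - 2*(-2*5*5)² + 78*(-2*5*5)) = -(-1 - 2*(-10*5)² + 78*(-10*5)) = -(-1 - 2*(-50)² + 78*(-50)) = -(-1 - 2*2500 - 3900) = -(-1 - 5000 - 3900) = -1*(-8901) = 8901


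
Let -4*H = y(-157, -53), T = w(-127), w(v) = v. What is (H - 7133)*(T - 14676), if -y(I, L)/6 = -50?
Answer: 106700024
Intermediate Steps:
y(I, L) = 300 (y(I, L) = -6*(-50) = 300)
T = -127
H = -75 (H = -1/4*300 = -75)
(H - 7133)*(T - 14676) = (-75 - 7133)*(-127 - 14676) = -7208*(-14803) = 106700024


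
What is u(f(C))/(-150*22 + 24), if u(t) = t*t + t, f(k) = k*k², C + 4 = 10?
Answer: -186/13 ≈ -14.308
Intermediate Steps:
C = 6 (C = -4 + 10 = 6)
f(k) = k³
u(t) = t + t² (u(t) = t² + t = t + t²)
u(f(C))/(-150*22 + 24) = (6³*(1 + 6³))/(-150*22 + 24) = (216*(1 + 216))/(-3300 + 24) = (216*217)/(-3276) = 46872*(-1/3276) = -186/13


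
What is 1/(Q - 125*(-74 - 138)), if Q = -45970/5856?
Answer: 2928/77569015 ≈ 3.7747e-5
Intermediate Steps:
Q = -22985/2928 (Q = -45970*1/5856 = -22985/2928 ≈ -7.8501)
1/(Q - 125*(-74 - 138)) = 1/(-22985/2928 - 125*(-74 - 138)) = 1/(-22985/2928 - 125*(-212)) = 1/(-22985/2928 + 26500) = 1/(77569015/2928) = 2928/77569015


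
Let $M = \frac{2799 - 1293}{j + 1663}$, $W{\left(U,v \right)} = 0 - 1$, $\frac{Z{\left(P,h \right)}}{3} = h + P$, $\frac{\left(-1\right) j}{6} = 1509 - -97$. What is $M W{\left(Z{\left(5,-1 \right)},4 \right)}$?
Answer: $\frac{1506}{7973} \approx 0.18889$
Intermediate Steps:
$j = -9636$ ($j = - 6 \left(1509 - -97\right) = - 6 \left(1509 + 97\right) = \left(-6\right) 1606 = -9636$)
$Z{\left(P,h \right)} = 3 P + 3 h$ ($Z{\left(P,h \right)} = 3 \left(h + P\right) = 3 \left(P + h\right) = 3 P + 3 h$)
$W{\left(U,v \right)} = -1$ ($W{\left(U,v \right)} = 0 - 1 = -1$)
$M = - \frac{1506}{7973}$ ($M = \frac{2799 - 1293}{-9636 + 1663} = \frac{1506}{-7973} = 1506 \left(- \frac{1}{7973}\right) = - \frac{1506}{7973} \approx -0.18889$)
$M W{\left(Z{\left(5,-1 \right)},4 \right)} = \left(- \frac{1506}{7973}\right) \left(-1\right) = \frac{1506}{7973}$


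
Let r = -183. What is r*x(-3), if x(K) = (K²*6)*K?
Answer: 29646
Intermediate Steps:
x(K) = 6*K³ (x(K) = (6*K²)*K = 6*K³)
r*x(-3) = -1098*(-3)³ = -1098*(-27) = -183*(-162) = 29646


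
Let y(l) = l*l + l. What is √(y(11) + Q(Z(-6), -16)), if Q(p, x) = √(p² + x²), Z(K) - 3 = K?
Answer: √(132 + √265) ≈ 12.177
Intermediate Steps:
y(l) = l + l² (y(l) = l² + l = l + l²)
Z(K) = 3 + K
√(y(11) + Q(Z(-6), -16)) = √(11*(1 + 11) + √((3 - 6)² + (-16)²)) = √(11*12 + √((-3)² + 256)) = √(132 + √(9 + 256)) = √(132 + √265)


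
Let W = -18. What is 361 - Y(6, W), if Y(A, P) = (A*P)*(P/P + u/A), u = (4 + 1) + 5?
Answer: 649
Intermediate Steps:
u = 10 (u = 5 + 5 = 10)
Y(A, P) = A*P*(1 + 10/A) (Y(A, P) = (A*P)*(P/P + 10/A) = (A*P)*(1 + 10/A) = A*P*(1 + 10/A))
361 - Y(6, W) = 361 - (-18)*(10 + 6) = 361 - (-18)*16 = 361 - 1*(-288) = 361 + 288 = 649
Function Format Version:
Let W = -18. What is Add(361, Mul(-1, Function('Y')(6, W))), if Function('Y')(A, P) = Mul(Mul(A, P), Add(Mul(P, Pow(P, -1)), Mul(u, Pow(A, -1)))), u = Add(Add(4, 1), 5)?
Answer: 649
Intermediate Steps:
u = 10 (u = Add(5, 5) = 10)
Function('Y')(A, P) = Mul(A, P, Add(1, Mul(10, Pow(A, -1)))) (Function('Y')(A, P) = Mul(Mul(A, P), Add(Mul(P, Pow(P, -1)), Mul(10, Pow(A, -1)))) = Mul(Mul(A, P), Add(1, Mul(10, Pow(A, -1)))) = Mul(A, P, Add(1, Mul(10, Pow(A, -1)))))
Add(361, Mul(-1, Function('Y')(6, W))) = Add(361, Mul(-1, Mul(-18, Add(10, 6)))) = Add(361, Mul(-1, Mul(-18, 16))) = Add(361, Mul(-1, -288)) = Add(361, 288) = 649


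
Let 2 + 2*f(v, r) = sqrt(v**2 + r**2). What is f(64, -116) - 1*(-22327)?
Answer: 22326 + 2*sqrt(1097) ≈ 22392.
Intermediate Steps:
f(v, r) = -1 + sqrt(r**2 + v**2)/2 (f(v, r) = -1 + sqrt(v**2 + r**2)/2 = -1 + sqrt(r**2 + v**2)/2)
f(64, -116) - 1*(-22327) = (-1 + sqrt((-116)**2 + 64**2)/2) - 1*(-22327) = (-1 + sqrt(13456 + 4096)/2) + 22327 = (-1 + sqrt(17552)/2) + 22327 = (-1 + (4*sqrt(1097))/2) + 22327 = (-1 + 2*sqrt(1097)) + 22327 = 22326 + 2*sqrt(1097)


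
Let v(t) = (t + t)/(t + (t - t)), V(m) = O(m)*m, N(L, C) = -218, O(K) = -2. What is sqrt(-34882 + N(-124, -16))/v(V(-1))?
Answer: 15*I*sqrt(39) ≈ 93.675*I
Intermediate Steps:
V(m) = -2*m
v(t) = 2 (v(t) = (2*t)/(t + 0) = (2*t)/t = 2)
sqrt(-34882 + N(-124, -16))/v(V(-1)) = sqrt(-34882 - 218)/2 = sqrt(-35100)*(1/2) = (30*I*sqrt(39))*(1/2) = 15*I*sqrt(39)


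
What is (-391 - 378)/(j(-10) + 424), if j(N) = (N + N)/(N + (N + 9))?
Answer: -8459/4684 ≈ -1.8059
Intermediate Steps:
j(N) = 2*N/(9 + 2*N) (j(N) = (2*N)/(N + (9 + N)) = (2*N)/(9 + 2*N) = 2*N/(9 + 2*N))
(-391 - 378)/(j(-10) + 424) = (-391 - 378)/(2*(-10)/(9 + 2*(-10)) + 424) = -769/(2*(-10)/(9 - 20) + 424) = -769/(2*(-10)/(-11) + 424) = -769/(2*(-10)*(-1/11) + 424) = -769/(20/11 + 424) = -769/4684/11 = -769*11/4684 = -8459/4684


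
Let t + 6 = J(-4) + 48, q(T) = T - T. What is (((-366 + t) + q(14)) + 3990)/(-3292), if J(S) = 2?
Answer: -917/823 ≈ -1.1142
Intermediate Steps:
q(T) = 0
t = 44 (t = -6 + (2 + 48) = -6 + 50 = 44)
(((-366 + t) + q(14)) + 3990)/(-3292) = (((-366 + 44) + 0) + 3990)/(-3292) = ((-322 + 0) + 3990)*(-1/3292) = (-322 + 3990)*(-1/3292) = 3668*(-1/3292) = -917/823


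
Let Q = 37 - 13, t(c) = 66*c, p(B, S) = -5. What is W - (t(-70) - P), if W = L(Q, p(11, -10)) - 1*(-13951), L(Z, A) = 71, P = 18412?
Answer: 37054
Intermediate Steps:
Q = 24
W = 14022 (W = 71 - 1*(-13951) = 71 + 13951 = 14022)
W - (t(-70) - P) = 14022 - (66*(-70) - 1*18412) = 14022 - (-4620 - 18412) = 14022 - 1*(-23032) = 14022 + 23032 = 37054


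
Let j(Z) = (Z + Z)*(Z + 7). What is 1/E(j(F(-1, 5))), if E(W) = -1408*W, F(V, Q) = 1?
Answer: -1/22528 ≈ -4.4389e-5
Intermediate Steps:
j(Z) = 2*Z*(7 + Z) (j(Z) = (2*Z)*(7 + Z) = 2*Z*(7 + Z))
1/E(j(F(-1, 5))) = 1/(-2816*(7 + 1)) = 1/(-2816*8) = 1/(-1408*16) = 1/(-22528) = -1/22528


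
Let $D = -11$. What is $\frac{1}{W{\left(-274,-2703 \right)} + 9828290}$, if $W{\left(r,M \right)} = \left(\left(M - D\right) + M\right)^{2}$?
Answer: $\frac{1}{38934315} \approx 2.5684 \cdot 10^{-8}$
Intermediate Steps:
$W{\left(r,M \right)} = \left(11 + 2 M\right)^{2}$ ($W{\left(r,M \right)} = \left(\left(M - -11\right) + M\right)^{2} = \left(\left(M + 11\right) + M\right)^{2} = \left(\left(11 + M\right) + M\right)^{2} = \left(11 + 2 M\right)^{2}$)
$\frac{1}{W{\left(-274,-2703 \right)} + 9828290} = \frac{1}{\left(11 + 2 \left(-2703\right)\right)^{2} + 9828290} = \frac{1}{\left(11 - 5406\right)^{2} + 9828290} = \frac{1}{\left(-5395\right)^{2} + 9828290} = \frac{1}{29106025 + 9828290} = \frac{1}{38934315}$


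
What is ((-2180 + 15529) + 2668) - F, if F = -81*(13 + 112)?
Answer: 26142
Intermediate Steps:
F = -10125 (F = -81*125 = -10125)
((-2180 + 15529) + 2668) - F = ((-2180 + 15529) + 2668) - 1*(-10125) = (13349 + 2668) + 10125 = 16017 + 10125 = 26142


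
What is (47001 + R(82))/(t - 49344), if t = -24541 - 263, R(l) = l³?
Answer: -598369/74148 ≈ -8.0699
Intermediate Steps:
t = -24804
(47001 + R(82))/(t - 49344) = (47001 + 82³)/(-24804 - 49344) = (47001 + 551368)/(-74148) = 598369*(-1/74148) = -598369/74148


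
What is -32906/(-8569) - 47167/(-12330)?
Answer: 809905003/105655770 ≈ 7.6655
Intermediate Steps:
-32906/(-8569) - 47167/(-12330) = -32906*(-1/8569) - 47167*(-1/12330) = 32906/8569 + 47167/12330 = 809905003/105655770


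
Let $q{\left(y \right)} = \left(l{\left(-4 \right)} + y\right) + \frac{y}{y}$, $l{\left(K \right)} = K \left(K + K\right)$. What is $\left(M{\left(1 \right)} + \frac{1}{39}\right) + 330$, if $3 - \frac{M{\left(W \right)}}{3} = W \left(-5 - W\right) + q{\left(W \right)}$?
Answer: $\frac{9946}{39} \approx 255.03$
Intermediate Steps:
$l{\left(K \right)} = 2 K^{2}$ ($l{\left(K \right)} = K 2 K = 2 K^{2}$)
$q{\left(y \right)} = 33 + y$ ($q{\left(y \right)} = \left(2 \left(-4\right)^{2} + y\right) + \frac{y}{y} = \left(2 \cdot 16 + y\right) + 1 = \left(32 + y\right) + 1 = 33 + y$)
$M{\left(W \right)} = -90 - 3 W - 3 W \left(-5 - W\right)$ ($M{\left(W \right)} = 9 - 3 \left(W \left(-5 - W\right) + \left(33 + W\right)\right) = 9 - 3 \left(33 + W + W \left(-5 - W\right)\right) = 9 - \left(99 + 3 W + 3 W \left(-5 - W\right)\right) = -90 - 3 W - 3 W \left(-5 - W\right)$)
$\left(M{\left(1 \right)} + \frac{1}{39}\right) + 330 = \left(\left(-90 + 3 \cdot 1^{2} + 12 \cdot 1\right) + \frac{1}{39}\right) + 330 = \left(\left(-90 + 3 \cdot 1 + 12\right) + \frac{1}{39}\right) + 330 = \left(\left(-90 + 3 + 12\right) + \frac{1}{39}\right) + 330 = \left(-75 + \frac{1}{39}\right) + 330 = - \frac{2924}{39} + 330 = \frac{9946}{39}$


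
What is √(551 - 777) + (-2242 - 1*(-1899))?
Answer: -343 + I*√226 ≈ -343.0 + 15.033*I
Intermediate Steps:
√(551 - 777) + (-2242 - 1*(-1899)) = √(-226) + (-2242 + 1899) = I*√226 - 343 = -343 + I*√226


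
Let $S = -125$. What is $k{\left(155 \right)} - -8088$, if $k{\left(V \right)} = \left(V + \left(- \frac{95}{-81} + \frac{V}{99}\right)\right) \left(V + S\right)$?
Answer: $\frac{3807586}{297} \approx 12820.0$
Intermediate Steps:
$k{\left(V \right)} = \left(-125 + V\right) \left(\frac{95}{81} + \frac{100 V}{99}\right)$ ($k{\left(V \right)} = \left(V + \left(- \frac{95}{-81} + \frac{V}{99}\right)\right) \left(V - 125\right) = \left(V + \left(\left(-95\right) \left(- \frac{1}{81}\right) + V \frac{1}{99}\right)\right) \left(-125 + V\right) = \left(V + \left(\frac{95}{81} + \frac{V}{99}\right)\right) \left(-125 + V\right) = \left(\frac{95}{81} + \frac{100 V}{99}\right) \left(-125 + V\right) = \left(-125 + V\right) \left(\frac{95}{81} + \frac{100 V}{99}\right)$)
$k{\left(155 \right)} - -8088 = \left(- \frac{11875}{81} - \frac{17275525}{891} + \frac{100 \cdot 155^{2}}{99}\right) - -8088 = \left(- \frac{11875}{81} - \frac{17275525}{891} + \frac{100}{99} \cdot 24025\right) + 8088 = \left(- \frac{11875}{81} - \frac{17275525}{891} + \frac{2402500}{99}\right) + 8088 = \frac{1405450}{297} + 8088 = \frac{3807586}{297}$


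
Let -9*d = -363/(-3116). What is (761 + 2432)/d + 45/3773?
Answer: -10237919757/41503 ≈ -2.4668e+5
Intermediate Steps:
d = -121/9348 (d = -(-121)/(3*(-3116)) = -(-121)*(-1)/(3*3116) = -⅑*363/3116 = -121/9348 ≈ -0.012944)
(761 + 2432)/d + 45/3773 = (761 + 2432)/(-121/9348) + 45/3773 = 3193*(-9348/121) + 45*(1/3773) = -29848164/121 + 45/3773 = -10237919757/41503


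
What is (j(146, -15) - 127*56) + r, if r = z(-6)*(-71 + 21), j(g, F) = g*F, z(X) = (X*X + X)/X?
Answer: -9052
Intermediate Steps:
z(X) = (X + X²)/X (z(X) = (X² + X)/X = (X + X²)/X)
j(g, F) = F*g
r = 250 (r = (1 - 6)*(-71 + 21) = -5*(-50) = 250)
(j(146, -15) - 127*56) + r = (-15*146 - 127*56) + 250 = (-2190 - 7112) + 250 = -9302 + 250 = -9052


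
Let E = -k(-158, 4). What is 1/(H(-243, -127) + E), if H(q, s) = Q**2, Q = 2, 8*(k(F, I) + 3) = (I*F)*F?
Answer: -1/12475 ≈ -8.0160e-5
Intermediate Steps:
k(F, I) = -3 + I*F**2/8 (k(F, I) = -3 + ((I*F)*F)/8 = -3 + ((F*I)*F)/8 = -3 + (I*F**2)/8 = -3 + I*F**2/8)
H(q, s) = 4 (H(q, s) = 2**2 = 4)
E = -12479 (E = -(-3 + (1/8)*4*(-158)**2) = -(-3 + (1/8)*4*24964) = -(-3 + 12482) = -1*12479 = -12479)
1/(H(-243, -127) + E) = 1/(4 - 12479) = 1/(-12475) = -1/12475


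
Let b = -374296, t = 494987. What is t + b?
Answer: 120691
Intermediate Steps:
t + b = 494987 - 374296 = 120691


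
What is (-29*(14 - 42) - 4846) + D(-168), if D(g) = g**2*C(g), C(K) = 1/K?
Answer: -4202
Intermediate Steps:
C(K) = 1/K
D(g) = g (D(g) = g**2/g = g)
(-29*(14 - 42) - 4846) + D(-168) = (-29*(14 - 42) - 4846) - 168 = (-29*(-28) - 4846) - 168 = (812 - 4846) - 168 = -4034 - 168 = -4202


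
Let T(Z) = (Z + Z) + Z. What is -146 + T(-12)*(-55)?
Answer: 1834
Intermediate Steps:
T(Z) = 3*Z (T(Z) = 2*Z + Z = 3*Z)
-146 + T(-12)*(-55) = -146 + (3*(-12))*(-55) = -146 - 36*(-55) = -146 + 1980 = 1834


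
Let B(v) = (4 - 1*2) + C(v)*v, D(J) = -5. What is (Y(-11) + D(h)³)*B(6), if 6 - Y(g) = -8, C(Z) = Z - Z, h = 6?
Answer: -222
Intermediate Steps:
C(Z) = 0
Y(g) = 14 (Y(g) = 6 - 1*(-8) = 6 + 8 = 14)
B(v) = 2 (B(v) = (4 - 1*2) + 0*v = (4 - 2) + 0 = 2 + 0 = 2)
(Y(-11) + D(h)³)*B(6) = (14 + (-5)³)*2 = (14 - 125)*2 = -111*2 = -222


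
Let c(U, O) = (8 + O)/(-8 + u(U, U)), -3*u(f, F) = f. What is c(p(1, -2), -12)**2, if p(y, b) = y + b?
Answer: 144/529 ≈ 0.27221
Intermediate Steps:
u(f, F) = -f/3
p(y, b) = b + y
c(U, O) = (8 + O)/(-8 - U/3)
c(p(1, -2), -12)**2 = (3*(-8 - 1*(-12))/(24 + (-2 + 1)))**2 = (3*(-8 + 12)/(24 - 1))**2 = (3*4/23)**2 = (3*(1/23)*4)**2 = (12/23)**2 = 144/529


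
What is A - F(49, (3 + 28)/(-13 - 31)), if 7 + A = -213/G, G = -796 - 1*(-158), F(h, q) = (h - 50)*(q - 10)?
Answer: -2015/116 ≈ -17.371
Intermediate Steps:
F(h, q) = (-50 + h)*(-10 + q)
G = -638 (G = -796 + 158 = -638)
A = -4253/638 (A = -7 - 213/(-638) = -7 - 213*(-1/638) = -7 + 213/638 = -4253/638 ≈ -6.6661)
A - F(49, (3 + 28)/(-13 - 31)) = -4253/638 - (500 - 50*(3 + 28)/(-13 - 31) - 10*49 + 49*((3 + 28)/(-13 - 31))) = -4253/638 - (500 - 1550/(-44) - 490 + 49*(31/(-44))) = -4253/638 - (500 - 1550*(-1)/44 - 490 + 49*(31*(-1/44))) = -4253/638 - (500 - 50*(-31/44) - 490 + 49*(-31/44)) = -4253/638 - (500 + 775/22 - 490 - 1519/44) = -4253/638 - 1*471/44 = -4253/638 - 471/44 = -2015/116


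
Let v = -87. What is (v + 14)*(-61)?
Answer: 4453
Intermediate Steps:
(v + 14)*(-61) = (-87 + 14)*(-61) = -73*(-61) = 4453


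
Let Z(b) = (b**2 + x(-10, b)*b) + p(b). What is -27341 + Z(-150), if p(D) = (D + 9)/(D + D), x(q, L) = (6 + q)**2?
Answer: -724053/100 ≈ -7240.5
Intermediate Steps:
p(D) = (9 + D)/(2*D) (p(D) = (9 + D)/((2*D)) = (9 + D)*(1/(2*D)) = (9 + D)/(2*D))
Z(b) = b**2 + 16*b + (9 + b)/(2*b) (Z(b) = (b**2 + (6 - 10)**2*b) + (9 + b)/(2*b) = (b**2 + (-4)**2*b) + (9 + b)/(2*b) = (b**2 + 16*b) + (9 + b)/(2*b) = b**2 + 16*b + (9 + b)/(2*b))
-27341 + Z(-150) = -27341 + (1/2)*(9 - 150 + 2*(-150)**2*(16 - 150))/(-150) = -27341 + (1/2)*(-1/150)*(9 - 150 + 2*22500*(-134)) = -27341 + (1/2)*(-1/150)*(9 - 150 - 6030000) = -27341 + (1/2)*(-1/150)*(-6030141) = -27341 + 2010047/100 = -724053/100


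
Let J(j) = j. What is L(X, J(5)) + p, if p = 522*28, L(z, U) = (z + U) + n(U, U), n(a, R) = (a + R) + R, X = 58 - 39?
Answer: 14655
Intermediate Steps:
X = 19
n(a, R) = a + 2*R (n(a, R) = (R + a) + R = a + 2*R)
L(z, U) = z + 4*U (L(z, U) = (z + U) + (U + 2*U) = (U + z) + 3*U = z + 4*U)
p = 14616
L(X, J(5)) + p = (19 + 4*5) + 14616 = (19 + 20) + 14616 = 39 + 14616 = 14655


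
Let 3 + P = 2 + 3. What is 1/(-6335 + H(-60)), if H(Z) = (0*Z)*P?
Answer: -1/6335 ≈ -0.00015785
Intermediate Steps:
P = 2 (P = -3 + (2 + 3) = -3 + 5 = 2)
H(Z) = 0 (H(Z) = (0*Z)*2 = 0*2 = 0)
1/(-6335 + H(-60)) = 1/(-6335 + 0) = 1/(-6335) = -1/6335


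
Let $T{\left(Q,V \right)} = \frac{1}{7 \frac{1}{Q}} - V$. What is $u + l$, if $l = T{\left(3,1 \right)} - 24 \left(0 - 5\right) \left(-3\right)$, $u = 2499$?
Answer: $\frac{14969}{7} \approx 2138.4$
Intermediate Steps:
$T{\left(Q,V \right)} = - V + \frac{Q}{7}$ ($T{\left(Q,V \right)} = \frac{Q}{7} - V = - V + \frac{Q}{7}$)
$l = - \frac{2524}{7}$ ($l = \left(\left(-1\right) 1 + \frac{1}{7} \cdot 3\right) - 24 \left(0 - 5\right) \left(-3\right) = \left(-1 + \frac{3}{7}\right) - 24 \left(\left(-5\right) \left(-3\right)\right) = - \frac{4}{7} - 360 = - \frac{2524}{7} \approx -360.57$)
$u + l = 2499 - \frac{2524}{7} = \frac{14969}{7}$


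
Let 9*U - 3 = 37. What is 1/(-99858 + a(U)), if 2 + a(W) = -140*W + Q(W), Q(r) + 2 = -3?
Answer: -9/904385 ≈ -9.9515e-6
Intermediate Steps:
U = 40/9 (U = ⅓ + (⅑)*37 = ⅓ + 37/9 = 40/9 ≈ 4.4444)
Q(r) = -5 (Q(r) = -2 - 3 = -5)
a(W) = -7 - 140*W (a(W) = -2 + (-140*W - 5) = -2 + (-5 - 140*W) = -7 - 140*W)
1/(-99858 + a(U)) = 1/(-99858 + (-7 - 140*40/9)) = 1/(-99858 + (-7 - 5600/9)) = 1/(-99858 - 5663/9) = 1/(-904385/9) = -9/904385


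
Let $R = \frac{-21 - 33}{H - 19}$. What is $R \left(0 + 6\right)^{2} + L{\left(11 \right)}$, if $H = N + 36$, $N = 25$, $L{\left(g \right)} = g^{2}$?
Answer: $\frac{523}{7} \approx 74.714$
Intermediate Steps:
$H = 61$ ($H = 25 + 36 = 61$)
$R = - \frac{9}{7}$ ($R = \frac{-21 - 33}{61 - 19} = - \frac{54}{42} = \left(-54\right) \frac{1}{42} = - \frac{9}{7} \approx -1.2857$)
$R \left(0 + 6\right)^{2} + L{\left(11 \right)} = - \frac{9 \left(0 + 6\right)^{2}}{7} + 11^{2} = - \frac{9 \cdot 6^{2}}{7} + 121 = \left(- \frac{9}{7}\right) 36 + 121 = - \frac{324}{7} + 121 = \frac{523}{7}$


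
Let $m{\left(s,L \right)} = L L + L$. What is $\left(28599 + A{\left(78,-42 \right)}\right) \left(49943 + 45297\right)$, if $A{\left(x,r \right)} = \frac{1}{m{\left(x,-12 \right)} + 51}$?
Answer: $\frac{498449778320}{183} \approx 2.7238 \cdot 10^{9}$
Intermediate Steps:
$m{\left(s,L \right)} = L + L^{2}$ ($m{\left(s,L \right)} = L^{2} + L = L + L^{2}$)
$A{\left(x,r \right)} = \frac{1}{183}$ ($A{\left(x,r \right)} = \frac{1}{- 12 \left(1 - 12\right) + 51} = \frac{1}{\left(-12\right) \left(-11\right) + 51} = \frac{1}{132 + 51} = \frac{1}{183}$)
$\left(28599 + A{\left(78,-42 \right)}\right) \left(49943 + 45297\right) = \left(28599 + \frac{1}{183}\right) \left(49943 + 45297\right) = \frac{5233618}{183} \cdot 95240 = \frac{498449778320}{183}$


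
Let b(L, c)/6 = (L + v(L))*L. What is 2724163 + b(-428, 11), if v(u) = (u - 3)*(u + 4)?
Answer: -465463325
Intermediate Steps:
v(u) = (-3 + u)*(4 + u)
b(L, c) = 6*L*(-12 + L² + 2*L) (b(L, c) = 6*((L + (-12 + L + L²))*L) = 6*((-12 + L² + 2*L)*L) = 6*(L*(-12 + L² + 2*L)) = 6*L*(-12 + L² + 2*L))
2724163 + b(-428, 11) = 2724163 + 6*(-428)*(-12 + (-428)² + 2*(-428)) = 2724163 + 6*(-428)*(-12 + 183184 - 856) = 2724163 + 6*(-428)*182316 = 2724163 - 468187488 = -465463325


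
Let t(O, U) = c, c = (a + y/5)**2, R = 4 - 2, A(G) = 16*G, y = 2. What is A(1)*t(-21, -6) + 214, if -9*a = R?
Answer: 434374/2025 ≈ 214.51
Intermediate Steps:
R = 2
a = -2/9 (a = -1/9*2 = -2/9 ≈ -0.22222)
c = 64/2025 (c = (-2/9 + 2/5)**2 = (8/45)**2 = 64/2025 ≈ 0.031605)
t(O, U) = 64/2025
A(1)*t(-21, -6) + 214 = (16*1)*(64/2025) + 214 = 16*(64/2025) + 214 = 1024/2025 + 214 = 434374/2025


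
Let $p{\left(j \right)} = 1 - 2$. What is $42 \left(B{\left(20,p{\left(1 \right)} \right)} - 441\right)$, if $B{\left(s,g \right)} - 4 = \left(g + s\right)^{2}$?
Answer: $-3192$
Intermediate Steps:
$p{\left(j \right)} = -1$ ($p{\left(j \right)} = 1 - 2 = -1$)
$B{\left(s,g \right)} = 4 + \left(g + s\right)^{2}$
$42 \left(B{\left(20,p{\left(1 \right)} \right)} - 441\right) = 42 \left(\left(4 + \left(-1 + 20\right)^{2}\right) - 441\right) = 42 \left(\left(4 + 19^{2}\right) - 441\right) = 42 \left(\left(4 + 361\right) - 441\right) = 42 \left(365 - 441\right) = 42 \left(-76\right) = -3192$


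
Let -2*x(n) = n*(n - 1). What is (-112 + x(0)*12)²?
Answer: 12544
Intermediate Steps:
x(n) = -n*(-1 + n)/2 (x(n) = -n*(n - 1)/2 = -n*(-1 + n)/2)
(-112 + x(0)*12)² = (-112 + ((½)*0*(1 - 1*0))*12)² = (-112 + ((½)*0*(1 + 0))*12)² = (-112 + ((½)*0*1)*12)² = (-112 + 0*12)² = (-112 + 0)² = (-112)² = 12544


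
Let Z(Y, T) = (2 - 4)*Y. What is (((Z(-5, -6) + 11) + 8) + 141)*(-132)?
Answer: -22440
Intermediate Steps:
Z(Y, T) = -2*Y
(((Z(-5, -6) + 11) + 8) + 141)*(-132) = (((-2*(-5) + 11) + 8) + 141)*(-132) = (((10 + 11) + 8) + 141)*(-132) = ((21 + 8) + 141)*(-132) = (29 + 141)*(-132) = 170*(-132) = -22440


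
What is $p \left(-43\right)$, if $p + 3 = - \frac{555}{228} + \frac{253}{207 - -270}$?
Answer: $\frac{7644239}{36252} \approx 210.86$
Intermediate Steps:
$p = - \frac{177773}{36252}$ ($p = -3 + \left(- \frac{555}{228} + \frac{253}{207 - -270}\right) = -3 + \left(\left(-555\right) \frac{1}{228} + \frac{253}{207 + 270}\right) = -3 - \left(\frac{185}{76} - \frac{253}{477}\right) = -3 + \left(- \frac{185}{76} + 253 \cdot \frac{1}{477}\right) = -3 + \left(- \frac{185}{76} + \frac{253}{477}\right) = -3 - \frac{69017}{36252} = - \frac{177773}{36252} \approx -4.9038$)
$p \left(-43\right) = \left(- \frac{177773}{36252}\right) \left(-43\right) = \frac{7644239}{36252}$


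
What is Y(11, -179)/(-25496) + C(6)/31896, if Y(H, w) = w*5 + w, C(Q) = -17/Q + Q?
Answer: 25752781/609915312 ≈ 0.042224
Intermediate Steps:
C(Q) = Q - 17/Q
Y(H, w) = 6*w (Y(H, w) = 5*w + w = 6*w)
Y(11, -179)/(-25496) + C(6)/31896 = (6*(-179))/(-25496) + (6 - 17/6)/31896 = -1074*(-1/25496) + (6 - 17*⅙)*(1/31896) = 537/12748 + (6 - 17/6)*(1/31896) = 537/12748 + (19/6)*(1/31896) = 537/12748 + 19/191376 = 25752781/609915312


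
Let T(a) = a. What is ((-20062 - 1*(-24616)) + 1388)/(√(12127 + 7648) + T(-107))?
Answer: 317897/4163 + 14855*√791/4163 ≈ 176.72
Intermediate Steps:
((-20062 - 1*(-24616)) + 1388)/(√(12127 + 7648) + T(-107)) = ((-20062 - 1*(-24616)) + 1388)/(√(12127 + 7648) - 107) = ((-20062 + 24616) + 1388)/(√19775 - 107) = (4554 + 1388)/(5*√791 - 107) = 5942/(-107 + 5*√791)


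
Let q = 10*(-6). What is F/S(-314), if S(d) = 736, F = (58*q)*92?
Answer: -435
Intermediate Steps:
q = -60
F = -320160 (F = (58*(-60))*92 = -3480*92 = -320160)
F/S(-314) = -320160/736 = -320160*1/736 = -435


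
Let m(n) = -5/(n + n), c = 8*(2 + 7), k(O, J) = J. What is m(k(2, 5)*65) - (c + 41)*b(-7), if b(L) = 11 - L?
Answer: -264421/130 ≈ -2034.0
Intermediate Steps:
c = 72 (c = 8*9 = 72)
m(n) = -5/(2*n) (m(n) = -5*1/(2*n) = -5/(2*n))
m(k(2, 5)*65) - (c + 41)*b(-7) = -5/(2*(5*65)) - (72 + 41)*(11 - 1*(-7)) = -5/2/325 - 113*(11 + 7) = -5/2*1/325 - 113*18 = -1/130 - 1*2034 = -1/130 - 2034 = -264421/130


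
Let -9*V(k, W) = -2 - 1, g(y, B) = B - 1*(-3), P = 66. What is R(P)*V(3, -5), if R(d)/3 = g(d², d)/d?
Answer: 23/22 ≈ 1.0455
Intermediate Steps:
g(y, B) = 3 + B (g(y, B) = B + 3 = 3 + B)
R(d) = 3*(3 + d)/d (R(d) = 3*((3 + d)/d) = 3*(3 + d)/d)
V(k, W) = ⅓ (V(k, W) = -(-2 - 1)/9 = -⅑*(-3) = ⅓)
R(P)*V(3, -5) = (3 + 9/66)*(⅓) = (3 + 9*(1/66))*(⅓) = (3 + 3/22)*(⅓) = (69/22)*(⅓) = 23/22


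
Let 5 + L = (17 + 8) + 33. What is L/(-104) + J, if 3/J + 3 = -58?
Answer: -3545/6344 ≈ -0.55880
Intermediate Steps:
J = -3/61 (J = 3/(-3 - 58) = 3/(-61) = 3*(-1/61) = -3/61 ≈ -0.049180)
L = 53 (L = -5 + ((17 + 8) + 33) = -5 + (25 + 33) = -5 + 58 = 53)
L/(-104) + J = 53/(-104) - 3/61 = -1/104*53 - 3/61 = -53/104 - 3/61 = -3545/6344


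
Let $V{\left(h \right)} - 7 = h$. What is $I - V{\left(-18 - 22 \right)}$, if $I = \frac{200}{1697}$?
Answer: $\frac{56201}{1697} \approx 33.118$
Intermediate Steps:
$V{\left(h \right)} = 7 + h$
$I = \frac{200}{1697}$ ($I = 200 \cdot \frac{1}{1697} = \frac{200}{1697} \approx 0.11786$)
$I - V{\left(-18 - 22 \right)} = \frac{200}{1697} - \left(7 - 40\right) = \frac{200}{1697} - -33 = \frac{200}{1697} + 33 = \frac{56201}{1697}$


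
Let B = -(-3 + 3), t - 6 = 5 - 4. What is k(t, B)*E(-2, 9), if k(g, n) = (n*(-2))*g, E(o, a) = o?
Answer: 0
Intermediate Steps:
t = 7 (t = 6 + (5 - 4) = 6 + 1 = 7)
B = 0 (B = -1*0 = 0)
k(g, n) = -2*g*n (k(g, n) = (-2*n)*g = -2*g*n)
k(t, B)*E(-2, 9) = -2*7*0*(-2) = 0*(-2) = 0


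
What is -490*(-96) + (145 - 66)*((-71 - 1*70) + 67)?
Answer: 41194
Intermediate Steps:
-490*(-96) + (145 - 66)*((-71 - 1*70) + 67) = 47040 + 79*((-71 - 70) + 67) = 47040 + 79*(-141 + 67) = 47040 + 79*(-74) = 47040 - 5846 = 41194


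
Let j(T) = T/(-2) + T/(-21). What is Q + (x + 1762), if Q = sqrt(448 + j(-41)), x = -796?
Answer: 966 + sqrt(829878)/42 ≈ 987.69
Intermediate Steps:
j(T) = -23*T/42 (j(T) = T*(-1/2) + T*(-1/21) = -T/2 - T/21 = -23*T/42)
Q = sqrt(829878)/42 (Q = sqrt(448 - 23/42*(-41)) = sqrt(448 + 943/42) = sqrt(19759/42) = sqrt(829878)/42 ≈ 21.690)
Q + (x + 1762) = sqrt(829878)/42 + (-796 + 1762) = sqrt(829878)/42 + 966 = 966 + sqrt(829878)/42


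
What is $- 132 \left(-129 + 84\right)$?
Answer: $5940$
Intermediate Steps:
$- 132 \left(-129 + 84\right) = \left(-132\right) \left(-45\right) = 5940$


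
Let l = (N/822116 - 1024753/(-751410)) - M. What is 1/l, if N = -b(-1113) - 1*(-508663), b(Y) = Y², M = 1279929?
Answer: -77218272945/98833870140109919 ≈ -7.8129e-7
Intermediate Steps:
N = -730106 (N = -1*(-1113)² - 1*(-508663) = -1*1238769 + 508663 = -1238769 + 508663 = -730106)
l = -98833870140109919/77218272945 (l = (-730106/822116 - 1024753/(-751410)) - 1*1279929 = (-730106*1/822116 - 1024753*(-1/751410)) - 1279929 = (-365053/411058 + 1024753/751410) - 1279929 = 36732110986/77218272945 - 1279929 = -98833870140109919/77218272945 ≈ -1.2799e+6)
1/l = 1/(-98833870140109919/77218272945) = -77218272945/98833870140109919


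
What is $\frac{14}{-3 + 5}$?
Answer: $7$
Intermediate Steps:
$\frac{14}{-3 + 5} = \frac{14}{2} = 14 \cdot \frac{1}{2} = 7$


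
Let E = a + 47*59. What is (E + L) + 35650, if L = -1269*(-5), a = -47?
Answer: 44721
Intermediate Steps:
E = 2726 (E = -47 + 47*59 = -47 + 2773 = 2726)
L = 6345
(E + L) + 35650 = (2726 + 6345) + 35650 = 9071 + 35650 = 44721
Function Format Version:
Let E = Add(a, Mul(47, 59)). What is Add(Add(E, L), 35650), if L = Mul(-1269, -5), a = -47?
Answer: 44721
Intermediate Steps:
E = 2726 (E = Add(-47, Mul(47, 59)) = Add(-47, 2773) = 2726)
L = 6345
Add(Add(E, L), 35650) = Add(Add(2726, 6345), 35650) = Add(9071, 35650) = 44721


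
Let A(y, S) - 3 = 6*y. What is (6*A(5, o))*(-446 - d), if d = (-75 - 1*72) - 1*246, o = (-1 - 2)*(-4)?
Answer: -10494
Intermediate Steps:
o = 12 (o = -3*(-4) = 12)
A(y, S) = 3 + 6*y
d = -393 (d = (-75 - 72) - 246 = -147 - 246 = -393)
(6*A(5, o))*(-446 - d) = (6*(3 + 6*5))*(-446 - 1*(-393)) = (6*(3 + 30))*(-446 + 393) = (6*33)*(-53) = 198*(-53) = -10494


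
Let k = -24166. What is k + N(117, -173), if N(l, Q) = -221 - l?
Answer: -24504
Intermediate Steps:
k + N(117, -173) = -24166 + (-221 - 1*117) = -24166 + (-221 - 117) = -24166 - 338 = -24504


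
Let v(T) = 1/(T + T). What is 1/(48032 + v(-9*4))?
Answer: 72/3458303 ≈ 2.0819e-5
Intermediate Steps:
v(T) = 1/(2*T)
1/(48032 + v(-9*4)) = 1/(48032 + 1/(2*((-9*4)))) = 1/(48032 + (½)/(-36)) = 1/(48032 + (½)*(-1/36)) = 1/(48032 - 1/72) = 1/(3458303/72) = 72/3458303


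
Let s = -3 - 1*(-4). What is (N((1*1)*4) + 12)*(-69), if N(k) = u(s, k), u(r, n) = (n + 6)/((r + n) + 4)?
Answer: -2714/3 ≈ -904.67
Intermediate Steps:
s = 1 (s = -3 + 4 = 1)
u(r, n) = (6 + n)/(4 + n + r) (u(r, n) = (6 + n)/((n + r) + 4) = (6 + n)/(4 + n + r))
N(k) = (6 + k)/(5 + k) (N(k) = (6 + k)/(4 + k + 1) = (6 + k)/(5 + k))
(N((1*1)*4) + 12)*(-69) = ((6 + (1*1)*4)/(5 + (1*1)*4) + 12)*(-69) = ((6 + 1*4)/(5 + 1*4) + 12)*(-69) = ((6 + 4)/(5 + 4) + 12)*(-69) = (10/9 + 12)*(-69) = (118/9)*(-69) = -2714/3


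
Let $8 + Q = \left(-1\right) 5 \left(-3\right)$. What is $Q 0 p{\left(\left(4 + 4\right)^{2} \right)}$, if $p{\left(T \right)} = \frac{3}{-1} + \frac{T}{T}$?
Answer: $0$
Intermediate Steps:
$p{\left(T \right)} = -2$ ($p{\left(T \right)} = 3 \left(-1\right) + 1 = -3 + 1 = -2$)
$Q = 7$ ($Q = -8 + \left(-1\right) 5 \left(-3\right) = -8 - -15 = -8 + 15 = 7$)
$Q 0 p{\left(\left(4 + 4\right)^{2} \right)} = 7 \cdot 0 \left(-2\right) = 0 \left(-2\right) = 0$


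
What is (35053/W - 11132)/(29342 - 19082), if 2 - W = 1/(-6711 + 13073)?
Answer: 8137475/13053798 ≈ 0.62338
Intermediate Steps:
W = 12723/6362 (W = 2 - 1/(-6711 + 13073) = 2 - 1/6362 = 12723/6362 ≈ 1.9998)
(35053/W - 11132)/(29342 - 19082) = (35053/(12723/6362) - 11132)/(29342 - 19082) = (35053*(6362/12723) - 11132)/10260 = (223007186/12723 - 11132)*(1/10260) = (81374750/12723)*(1/10260) = 8137475/13053798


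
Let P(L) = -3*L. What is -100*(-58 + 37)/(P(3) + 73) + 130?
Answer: 2605/16 ≈ 162.81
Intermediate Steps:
-100*(-58 + 37)/(P(3) + 73) + 130 = -100*(-58 + 37)/(-3*3 + 73) + 130 = -(-2100)/(-9 + 73) + 130 = -(-2100)/64 + 130 = -100*(-21/64) + 130 = 525/16 + 130 = 2605/16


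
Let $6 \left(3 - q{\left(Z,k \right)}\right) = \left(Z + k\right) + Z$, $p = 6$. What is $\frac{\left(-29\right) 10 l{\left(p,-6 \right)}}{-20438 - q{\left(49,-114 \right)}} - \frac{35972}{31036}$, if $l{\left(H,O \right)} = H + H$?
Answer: $- \frac{470545723}{475867229} \approx -0.98882$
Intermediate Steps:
$l{\left(H,O \right)} = 2 H$
$q{\left(Z,k \right)} = 3 - \frac{Z}{3} - \frac{k}{6}$ ($q{\left(Z,k \right)} = 3 - \frac{\left(Z + k\right) + Z}{6} = 3 - \frac{k + 2 Z}{6} = 3 - \left(\frac{Z}{3} + \frac{k}{6}\right) = 3 - \frac{Z}{3} - \frac{k}{6}$)
$\frac{\left(-29\right) 10 l{\left(p,-6 \right)}}{-20438 - q{\left(49,-114 \right)}} - \frac{35972}{31036} = \frac{\left(-29\right) 10 \cdot 2 \cdot 6}{-20438 - \left(3 - \frac{49}{3} - -19\right)} - \frac{35972}{31036} = \frac{\left(-290\right) 12}{-20438 - \left(3 - \frac{49}{3} + 19\right)} - \frac{8993}{7759} = - \frac{3480}{-20438 - \frac{17}{3}} - \frac{8993}{7759} = - \frac{3480}{- \frac{61331}{3}} - \frac{8993}{7759} = \left(-3480\right) \left(- \frac{3}{61331}\right) - \frac{8993}{7759} = \frac{10440}{61331} - \frac{8993}{7759} = - \frac{470545723}{475867229}$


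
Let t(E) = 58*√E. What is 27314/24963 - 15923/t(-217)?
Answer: 27314/24963 + 15923*I*√217/12586 ≈ 1.0942 + 18.637*I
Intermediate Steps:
27314/24963 - 15923/t(-217) = 27314/24963 - 15923*(-I*√217/12586) = 27314/24963 - (-15923)*I*√217/12586 = 27314/24963 + 15923*I*√217/12586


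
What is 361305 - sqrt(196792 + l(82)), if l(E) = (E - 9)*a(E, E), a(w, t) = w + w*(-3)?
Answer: 361305 - 2*sqrt(46205) ≈ 3.6088e+5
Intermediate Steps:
a(w, t) = -2*w (a(w, t) = w - 3*w = -2*w)
l(E) = -2*E*(-9 + E) (l(E) = (E - 9)*(-2*E) = (-9 + E)*(-2*E) = -2*E*(-9 + E))
361305 - sqrt(196792 + l(82)) = 361305 - sqrt(196792 + 2*82*(9 - 1*82)) = 361305 - sqrt(196792 + 2*82*(9 - 82)) = 361305 - sqrt(196792 + 2*82*(-73)) = 361305 - sqrt(196792 - 11972) = 361305 - sqrt(184820) = 361305 - 2*sqrt(46205)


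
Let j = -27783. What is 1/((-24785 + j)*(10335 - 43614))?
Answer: 1/1749410472 ≈ 5.7162e-10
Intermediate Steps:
1/((-24785 + j)*(10335 - 43614)) = 1/((-24785 - 27783)*(10335 - 43614)) = 1/(-52568*(-33279)) = 1/1749410472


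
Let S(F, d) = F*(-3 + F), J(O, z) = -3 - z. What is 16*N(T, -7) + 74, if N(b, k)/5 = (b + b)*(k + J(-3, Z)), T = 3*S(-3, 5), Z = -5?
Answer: -43126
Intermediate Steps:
T = 54 (T = 3*(-3*(-3 - 3)) = 3*(-3*(-6)) = 3*18 = 54)
N(b, k) = 10*b*(2 + k) (N(b, k) = 5*((b + b)*(k + (-3 - 1*(-5)))) = 5*((2*b)*(k + (-3 + 5))) = 5*((2*b)*(k + 2)) = 5*((2*b)*(2 + k)) = 5*(2*b*(2 + k)) = 10*b*(2 + k))
16*N(T, -7) + 74 = 16*(10*54*(2 - 7)) + 74 = 16*(10*54*(-5)) + 74 = 16*(-2700) + 74 = -43200 + 74 = -43126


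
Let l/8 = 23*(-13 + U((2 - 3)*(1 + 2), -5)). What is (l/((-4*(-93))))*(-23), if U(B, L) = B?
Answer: 16928/93 ≈ 182.02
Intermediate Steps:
l = -2944 (l = 8*(23*(-13 + (2 - 3)*(1 + 2))) = 8*(23*(-13 - 1*3)) = 8*(23*(-13 - 3)) = 8*(23*(-16)) = 8*(-368) = -2944)
(l/((-4*(-93))))*(-23) = -2944/((-4*(-93)))*(-23) = -2944/372*(-23) = -2944*1/372*(-23) = -736/93*(-23) = 16928/93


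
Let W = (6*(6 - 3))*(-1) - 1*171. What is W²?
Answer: 35721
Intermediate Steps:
W = -189 (W = (6*3)*(-1) - 171 = 18*(-1) - 171 = -18 - 171 = -189)
W² = (-189)² = 35721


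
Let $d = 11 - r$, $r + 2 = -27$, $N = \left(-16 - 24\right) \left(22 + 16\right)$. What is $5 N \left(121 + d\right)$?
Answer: $-1223600$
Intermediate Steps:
$N = -1520$ ($N = \left(-40\right) 38 = -1520$)
$r = -29$ ($r = -2 - 27 = -29$)
$d = 40$ ($d = 11 - -29 = 11 + 29 = 40$)
$5 N \left(121 + d\right) = 5 \left(-1520\right) \left(121 + 40\right) = \left(-7600\right) 161 = -1223600$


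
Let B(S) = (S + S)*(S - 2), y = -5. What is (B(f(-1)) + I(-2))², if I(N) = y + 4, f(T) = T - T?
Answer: 1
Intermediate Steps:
f(T) = 0
B(S) = 2*S*(-2 + S) (B(S) = (2*S)*(-2 + S) = 2*S*(-2 + S))
I(N) = -1 (I(N) = -5 + 4 = -1)
(B(f(-1)) + I(-2))² = (2*0*(-2 + 0) - 1)² = (2*0*(-2) - 1)² = (0 - 1)² = (-1)² = 1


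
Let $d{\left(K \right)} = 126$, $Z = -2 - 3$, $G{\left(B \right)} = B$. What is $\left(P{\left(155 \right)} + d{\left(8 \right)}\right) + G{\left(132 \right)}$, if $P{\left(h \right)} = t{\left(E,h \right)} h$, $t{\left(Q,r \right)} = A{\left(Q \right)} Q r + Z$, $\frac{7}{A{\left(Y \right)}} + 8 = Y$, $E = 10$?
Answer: $840358$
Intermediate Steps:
$A{\left(Y \right)} = \frac{7}{-8 + Y}$
$Z = -5$
$t{\left(Q,r \right)} = -5 + \frac{7 Q r}{-8 + Q}$ ($t{\left(Q,r \right)} = \frac{7}{-8 + Q} Q r - 5 = \frac{7 Q}{-8 + Q} r - 5 = \frac{7 Q r}{-8 + Q} - 5 = -5 + \frac{7 Q r}{-8 + Q}$)
$P{\left(h \right)} = h \left(-5 + 35 h\right)$ ($P{\left(h \right)} = \frac{40 - 50 + 7 \cdot 10 h}{-8 + 10} h = \frac{40 - 50 + 70 h}{2} h = \frac{-10 + 70 h}{2} h = \left(-5 + 35 h\right) h = h \left(-5 + 35 h\right)$)
$\left(P{\left(155 \right)} + d{\left(8 \right)}\right) + G{\left(132 \right)} = \left(5 \cdot 155 \left(-1 + 7 \cdot 155\right) + 126\right) + 132 = \left(5 \cdot 155 \left(-1 + 1085\right) + 126\right) + 132 = \left(5 \cdot 155 \cdot 1084 + 126\right) + 132 = \left(840100 + 126\right) + 132 = 840226 + 132 = 840358$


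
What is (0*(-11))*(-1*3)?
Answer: 0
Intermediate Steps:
(0*(-11))*(-1*3) = 0*(-3) = 0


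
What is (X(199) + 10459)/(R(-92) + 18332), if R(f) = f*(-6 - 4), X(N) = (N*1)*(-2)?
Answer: 10061/19252 ≈ 0.52260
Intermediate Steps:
X(N) = -2*N (X(N) = N*(-2) = -2*N)
R(f) = -10*f (R(f) = f*(-10) = -10*f)
(X(199) + 10459)/(R(-92) + 18332) = (-2*199 + 10459)/(-10*(-92) + 18332) = (-398 + 10459)/(920 + 18332) = 10061/19252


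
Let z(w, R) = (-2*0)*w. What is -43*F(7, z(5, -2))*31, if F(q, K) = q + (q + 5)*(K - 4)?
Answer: 54653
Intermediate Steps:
z(w, R) = 0 (z(w, R) = 0*w = 0)
F(q, K) = q + (-4 + K)*(5 + q) (F(q, K) = q + (5 + q)*(-4 + K) = q + (-4 + K)*(5 + q))
-43*F(7, z(5, -2))*31 = -43*(-20 - 3*7 + 5*0 + 0*7)*31 = -43*(-20 - 21 + 0 + 0)*31 = -43*(-41)*31 = 1763*31 = 54653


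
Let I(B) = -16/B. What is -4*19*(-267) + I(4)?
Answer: 20288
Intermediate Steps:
-4*19*(-267) + I(4) = -4*19*(-267) - 16/4 = -76*(-267) - 16*¼ = 20292 - 4 = 20288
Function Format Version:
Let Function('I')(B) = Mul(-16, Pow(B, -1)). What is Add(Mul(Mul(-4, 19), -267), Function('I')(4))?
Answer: 20288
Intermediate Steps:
Add(Mul(Mul(-4, 19), -267), Function('I')(4)) = Add(Mul(Mul(-4, 19), -267), Mul(-16, Pow(4, -1))) = Add(Mul(-76, -267), Mul(-16, Rational(1, 4))) = Add(20292, -4) = 20288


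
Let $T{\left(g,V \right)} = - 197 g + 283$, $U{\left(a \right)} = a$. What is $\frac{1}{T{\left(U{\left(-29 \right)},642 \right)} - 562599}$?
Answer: $- \frac{1}{556603} \approx -1.7966 \cdot 10^{-6}$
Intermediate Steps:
$T{\left(g,V \right)} = 283 - 197 g$
$\frac{1}{T{\left(U{\left(-29 \right)},642 \right)} - 562599} = \frac{1}{\left(283 - -5713\right) - 562599} = \frac{1}{\left(283 + 5713\right) - 562599} = \frac{1}{5996 - 562599} = \frac{1}{-556603} = - \frac{1}{556603}$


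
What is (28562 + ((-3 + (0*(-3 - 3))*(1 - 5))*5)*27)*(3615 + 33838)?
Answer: 1054564121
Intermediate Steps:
(28562 + ((-3 + (0*(-3 - 3))*(1 - 5))*5)*27)*(3615 + 33838) = (28562 + ((-3 + (0*(-6))*(-4))*5)*27)*37453 = (28562 + ((-3 + 0*(-4))*5)*27)*37453 = (28562 + ((-3 + 0)*5)*27)*37453 = (28562 - 3*5*27)*37453 = (28562 - 15*27)*37453 = (28562 - 405)*37453 = 28157*37453 = 1054564121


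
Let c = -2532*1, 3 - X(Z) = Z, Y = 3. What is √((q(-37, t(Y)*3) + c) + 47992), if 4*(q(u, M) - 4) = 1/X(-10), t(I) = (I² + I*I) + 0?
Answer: 3*√3414853/26 ≈ 213.22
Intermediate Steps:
t(I) = 2*I² (t(I) = (I² + I²) + 0 = 2*I² + 0 = 2*I²)
X(Z) = 3 - Z
q(u, M) = 209/52 (q(u, M) = 4 + 1/(4*(3 - 1*(-10))) = 4 + 1/(4*(3 + 10)) = 4 + (¼)/13 = 4 + (¼)*(1/13) = 4 + 1/52 = 209/52)
c = -2532
√((q(-37, t(Y)*3) + c) + 47992) = √((209/52 - 2532) + 47992) = √(-131455/52 + 47992) = √(2364129/52) = 3*√3414853/26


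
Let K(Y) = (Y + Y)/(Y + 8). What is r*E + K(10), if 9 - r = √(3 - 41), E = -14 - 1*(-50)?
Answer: 2926/9 - 36*I*√38 ≈ 325.11 - 221.92*I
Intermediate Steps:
K(Y) = 2*Y/(8 + Y) (K(Y) = (2*Y)/(8 + Y) = 2*Y/(8 + Y))
E = 36 (E = -14 + 50 = 36)
r = 9 - I*√38 (r = 9 - √(3 - 41) = 9 - √(-38) = 9 - I*√38 ≈ 9.0 - 6.1644*I)
r*E + K(10) = (9 - I*√38)*36 + 2*10/(8 + 10) = (324 - 36*I*√38) + 2*10/18 = (324 - 36*I*√38) + 2*10*(1/18) = (324 - 36*I*√38) + 10/9 = 2926/9 - 36*I*√38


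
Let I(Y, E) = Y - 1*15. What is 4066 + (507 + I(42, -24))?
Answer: 4600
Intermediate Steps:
I(Y, E) = -15 + Y (I(Y, E) = Y - 15 = -15 + Y)
4066 + (507 + I(42, -24)) = 4066 + (507 + (-15 + 42)) = 4066 + (507 + 27) = 4066 + 534 = 4600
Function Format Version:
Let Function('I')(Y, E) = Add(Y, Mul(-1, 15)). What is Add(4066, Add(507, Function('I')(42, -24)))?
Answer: 4600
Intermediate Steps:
Function('I')(Y, E) = Add(-15, Y) (Function('I')(Y, E) = Add(Y, -15) = Add(-15, Y))
Add(4066, Add(507, Function('I')(42, -24))) = Add(4066, Add(507, Add(-15, 42))) = Add(4066, Add(507, 27)) = Add(4066, 534) = 4600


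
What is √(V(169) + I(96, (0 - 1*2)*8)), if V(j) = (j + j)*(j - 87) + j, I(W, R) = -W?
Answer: √27789 ≈ 166.70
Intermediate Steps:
V(j) = j + 2*j*(-87 + j) (V(j) = (2*j)*(-87 + j) + j = 2*j*(-87 + j) + j = j + 2*j*(-87 + j))
√(V(169) + I(96, (0 - 1*2)*8)) = √(169*(-173 + 2*169) - 1*96) = √(169*(-173 + 338) - 96) = √(169*165 - 96) = √(27885 - 96) = √27789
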